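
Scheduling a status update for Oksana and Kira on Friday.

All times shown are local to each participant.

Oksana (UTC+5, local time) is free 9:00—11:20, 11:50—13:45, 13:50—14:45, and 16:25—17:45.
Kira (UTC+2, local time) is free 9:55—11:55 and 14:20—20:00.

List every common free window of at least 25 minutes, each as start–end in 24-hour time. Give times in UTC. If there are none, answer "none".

Oksana → UTC: 04:00–06:20, 06:50–08:45, 08:50–09:45, 11:25–12:45.
Kira → UTC: 07:55–09:55, 12:20–18:00.
Oksana ∩ Kira: 07:55–08:45, 08:50–09:45, 12:20–12:45.
Windows ≥ 25 min: 07:55–08:45, 08:50–09:45, 12:20–12:45.

07:55–08:45, 08:50–09:45, 12:20–12:45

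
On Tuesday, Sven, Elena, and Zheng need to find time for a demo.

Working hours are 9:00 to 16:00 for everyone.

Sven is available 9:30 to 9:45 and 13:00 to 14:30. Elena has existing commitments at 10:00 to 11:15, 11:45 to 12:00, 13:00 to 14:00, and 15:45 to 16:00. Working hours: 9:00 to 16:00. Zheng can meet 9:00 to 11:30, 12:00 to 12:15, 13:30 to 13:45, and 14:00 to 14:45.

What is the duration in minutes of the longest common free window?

Elena free within 09:00–16:00: 09:00–10:00, 11:15–11:45, 12:00–13:00, 14:00–15:45.
Sven ∩ Elena: 09:30–09:45, 14:00–14:30.
Sven ∩ Elena ∩ Zheng: 09:30–09:45, 14:00–14:30.
Common window lengths: 15, 30 min; longest is 30.

30 minutes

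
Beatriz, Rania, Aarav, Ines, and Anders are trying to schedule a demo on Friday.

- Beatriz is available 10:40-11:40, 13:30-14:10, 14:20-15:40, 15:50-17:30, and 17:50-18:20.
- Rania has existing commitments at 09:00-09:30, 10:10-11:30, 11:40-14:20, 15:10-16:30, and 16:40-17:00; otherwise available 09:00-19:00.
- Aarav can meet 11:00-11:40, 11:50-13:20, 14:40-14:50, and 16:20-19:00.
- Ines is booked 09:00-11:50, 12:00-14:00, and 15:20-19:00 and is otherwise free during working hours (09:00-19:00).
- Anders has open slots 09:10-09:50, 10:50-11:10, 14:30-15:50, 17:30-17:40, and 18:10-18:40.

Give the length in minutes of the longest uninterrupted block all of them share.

10 minutes

Rania free within 09:00–19:00: 09:30–10:10, 11:30–11:40, 14:20–15:10, 16:30–16:40, 17:00–19:00.
Ines free within 09:00–19:00: 11:50–12:00, 14:00–15:20.
Beatriz ∩ Rania: 11:30–11:40, 14:20–15:10, 16:30–16:40, 17:00–17:30, 17:50–18:20.
Beatriz ∩ Rania ∩ Aarav: 11:30–11:40, 14:40–14:50, 16:30–16:40, 17:00–17:30, 17:50–18:20.
Beatriz ∩ Rania ∩ Aarav ∩ Ines: 14:40–14:50.
Beatriz ∩ Rania ∩ Aarav ∩ Ines ∩ Anders: 14:40–14:50.
Single common window of 10 minutes.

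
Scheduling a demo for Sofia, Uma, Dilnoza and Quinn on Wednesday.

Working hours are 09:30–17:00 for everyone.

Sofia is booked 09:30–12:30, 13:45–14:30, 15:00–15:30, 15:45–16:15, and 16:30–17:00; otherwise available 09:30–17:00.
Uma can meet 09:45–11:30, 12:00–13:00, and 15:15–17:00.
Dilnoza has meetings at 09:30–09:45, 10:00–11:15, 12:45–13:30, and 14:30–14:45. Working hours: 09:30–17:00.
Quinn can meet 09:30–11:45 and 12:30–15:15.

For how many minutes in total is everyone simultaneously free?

15 minutes

Sofia free within 09:30–17:00: 12:30–13:45, 14:30–15:00, 15:30–15:45, 16:15–16:30.
Dilnoza free within 09:30–17:00: 09:45–10:00, 11:15–12:45, 13:30–14:30, 14:45–17:00.
Sofia ∩ Uma: 12:30–13:00, 15:30–15:45, 16:15–16:30.
Sofia ∩ Uma ∩ Dilnoza: 12:30–12:45, 15:30–15:45, 16:15–16:30.
Sofia ∩ Uma ∩ Dilnoza ∩ Quinn: 12:30–12:45.
Total common minutes: 15.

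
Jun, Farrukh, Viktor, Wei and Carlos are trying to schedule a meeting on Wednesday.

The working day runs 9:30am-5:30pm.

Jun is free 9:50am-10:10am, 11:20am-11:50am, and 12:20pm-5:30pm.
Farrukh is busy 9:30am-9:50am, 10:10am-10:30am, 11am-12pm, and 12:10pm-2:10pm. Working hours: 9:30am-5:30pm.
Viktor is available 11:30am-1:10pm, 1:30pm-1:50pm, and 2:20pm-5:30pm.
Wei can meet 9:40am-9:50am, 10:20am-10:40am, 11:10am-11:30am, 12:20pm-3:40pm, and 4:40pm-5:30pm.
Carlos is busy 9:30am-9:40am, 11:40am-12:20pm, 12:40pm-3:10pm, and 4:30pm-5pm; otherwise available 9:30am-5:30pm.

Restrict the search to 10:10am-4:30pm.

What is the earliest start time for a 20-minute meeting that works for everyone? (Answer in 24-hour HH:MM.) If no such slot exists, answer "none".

Farrukh free within 09:30–17:30: 09:50–10:10, 10:30–11:00, 12:00–12:10, 14:10–17:30.
Carlos free within 09:30–17:30: 09:40–11:40, 12:20–12:40, 15:10–16:30, 17:00–17:30.
Jun ∩ Farrukh: 09:50–10:10, 14:10–17:30.
Jun ∩ Farrukh ∩ Viktor: 14:20–17:30.
Jun ∩ Farrukh ∩ Viktor ∩ Wei: 14:20–15:40, 16:40–17:30.
Jun ∩ Farrukh ∩ Viktor ∩ Wei ∩ Carlos: 15:10–15:40, 17:00–17:30.
Restricted to 10:10–16:30: 15:10–15:40.
Windows ≥ 20 min: 15:10–15:40.
Earliest such window starts at 15:10.

15:10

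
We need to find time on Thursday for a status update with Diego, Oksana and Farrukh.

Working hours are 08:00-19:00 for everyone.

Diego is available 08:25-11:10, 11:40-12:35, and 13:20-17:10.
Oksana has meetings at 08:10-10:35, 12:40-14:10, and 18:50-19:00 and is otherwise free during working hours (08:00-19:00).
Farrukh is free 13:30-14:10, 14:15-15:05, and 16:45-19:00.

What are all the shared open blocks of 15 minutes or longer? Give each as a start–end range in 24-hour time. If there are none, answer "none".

14:15–15:05, 16:45–17:10

Oksana free within 08:00–19:00: 08:00–08:10, 10:35–12:40, 14:10–18:50.
Diego ∩ Oksana: 10:35–11:10, 11:40–12:35, 14:10–17:10.
Diego ∩ Oksana ∩ Farrukh: 14:15–15:05, 16:45–17:10.
Windows ≥ 15 min: 14:15–15:05, 16:45–17:10.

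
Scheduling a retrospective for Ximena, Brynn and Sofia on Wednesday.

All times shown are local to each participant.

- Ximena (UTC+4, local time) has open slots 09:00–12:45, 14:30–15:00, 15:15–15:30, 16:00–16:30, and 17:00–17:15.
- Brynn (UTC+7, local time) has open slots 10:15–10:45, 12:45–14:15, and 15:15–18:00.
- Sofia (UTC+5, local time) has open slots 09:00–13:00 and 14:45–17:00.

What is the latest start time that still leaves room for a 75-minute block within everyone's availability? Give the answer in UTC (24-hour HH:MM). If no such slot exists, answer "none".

06:00

Ximena → UTC: 05:00–08:45, 10:30–11:00, 11:15–11:30, 12:00–12:30, 13:00–13:15.
Brynn → UTC: 03:15–03:45, 05:45–07:15, 08:15–11:00.
Sofia → UTC: 04:00–08:00, 09:45–12:00.
Ximena ∩ Brynn: 05:45–07:15, 08:15–08:45, 10:30–11:00.
Ximena ∩ Brynn ∩ Sofia: 05:45–07:15, 10:30–11:00.
Windows ≥ 75 min: 05:45–07:15.
Latest start in the last window 05:45–07:15 is 07:15 − 75 min = 06:00.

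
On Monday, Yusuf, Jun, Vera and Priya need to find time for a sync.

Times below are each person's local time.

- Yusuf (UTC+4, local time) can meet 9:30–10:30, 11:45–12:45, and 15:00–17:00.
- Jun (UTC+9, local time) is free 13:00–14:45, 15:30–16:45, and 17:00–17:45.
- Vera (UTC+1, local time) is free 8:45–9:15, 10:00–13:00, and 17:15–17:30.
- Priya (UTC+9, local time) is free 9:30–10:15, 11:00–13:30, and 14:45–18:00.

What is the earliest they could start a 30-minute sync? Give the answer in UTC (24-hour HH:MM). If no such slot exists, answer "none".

Yusuf → UTC: 05:30–06:30, 07:45–08:45, 11:00–13:00.
Jun → UTC: 04:00–05:45, 06:30–07:45, 08:00–08:45.
Vera → UTC: 07:45–08:15, 09:00–12:00, 16:15–16:30.
Priya → UTC: 00:30–01:15, 02:00–04:30, 05:45–09:00.
Yusuf ∩ Jun: 05:30–05:45, 08:00–08:45.
Yusuf ∩ Jun ∩ Vera: 08:00–08:15.
Yusuf ∩ Jun ∩ Vera ∩ Priya: 08:00–08:15.
Windows ≥ 30 min: (none).

none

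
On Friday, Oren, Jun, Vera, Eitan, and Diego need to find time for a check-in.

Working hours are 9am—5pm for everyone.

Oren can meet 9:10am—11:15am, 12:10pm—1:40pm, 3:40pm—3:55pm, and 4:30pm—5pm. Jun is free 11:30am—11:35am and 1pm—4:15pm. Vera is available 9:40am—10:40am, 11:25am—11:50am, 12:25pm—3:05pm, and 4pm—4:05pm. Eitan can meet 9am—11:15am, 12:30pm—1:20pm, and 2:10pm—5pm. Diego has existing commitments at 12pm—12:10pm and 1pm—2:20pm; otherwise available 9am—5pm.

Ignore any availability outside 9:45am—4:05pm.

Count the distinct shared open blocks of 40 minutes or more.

Diego free within 09:00–17:00: 09:00–12:00, 12:10–13:00, 14:20–17:00.
Oren ∩ Jun: 13:00–13:40, 15:40–15:55.
Oren ∩ Jun ∩ Vera: 13:00–13:40.
Oren ∩ Jun ∩ Vera ∩ Eitan: 13:00–13:20.
Oren ∩ Jun ∩ Vera ∩ Eitan ∩ Diego: (none).
Restricted to 09:45–16:05: (none).
Windows ≥ 40 min: (none).
That's 0 windows.

0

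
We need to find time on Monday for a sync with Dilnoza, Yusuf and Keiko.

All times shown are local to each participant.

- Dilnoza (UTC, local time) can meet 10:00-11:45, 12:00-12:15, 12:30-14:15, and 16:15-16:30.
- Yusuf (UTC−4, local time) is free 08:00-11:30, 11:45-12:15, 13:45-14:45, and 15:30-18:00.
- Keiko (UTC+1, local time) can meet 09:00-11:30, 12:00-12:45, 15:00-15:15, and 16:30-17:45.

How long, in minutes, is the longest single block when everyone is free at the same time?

Dilnoza → UTC: 10:00–11:45, 12:00–12:15, 12:30–14:15, 16:15–16:30.
Yusuf → UTC: 12:00–15:30, 15:45–16:15, 17:45–18:45, 19:30–22:00.
Keiko → UTC: 08:00–10:30, 11:00–11:45, 14:00–14:15, 15:30–16:45.
Dilnoza ∩ Yusuf: 12:00–12:15, 12:30–14:15.
Dilnoza ∩ Yusuf ∩ Keiko: 14:00–14:15.
Single common window of 15 minutes.

15 minutes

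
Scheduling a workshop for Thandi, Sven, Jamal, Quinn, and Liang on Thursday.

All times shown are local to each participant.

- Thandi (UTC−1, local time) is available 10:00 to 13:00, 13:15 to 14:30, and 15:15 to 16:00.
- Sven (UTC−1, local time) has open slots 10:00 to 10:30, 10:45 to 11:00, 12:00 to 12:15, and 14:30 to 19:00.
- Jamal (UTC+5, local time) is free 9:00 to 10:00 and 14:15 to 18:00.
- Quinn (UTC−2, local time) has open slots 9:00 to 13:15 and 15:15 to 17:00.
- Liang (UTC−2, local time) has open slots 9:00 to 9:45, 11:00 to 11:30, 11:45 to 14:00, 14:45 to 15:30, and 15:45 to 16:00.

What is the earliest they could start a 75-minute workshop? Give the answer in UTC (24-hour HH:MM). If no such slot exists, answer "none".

Thandi → UTC: 11:00–14:00, 14:15–15:30, 16:15–17:00.
Sven → UTC: 11:00–11:30, 11:45–12:00, 13:00–13:15, 15:30–20:00.
Jamal → UTC: 04:00–05:00, 09:15–13:00.
Quinn → UTC: 11:00–15:15, 17:15–19:00.
Liang → UTC: 11:00–11:45, 13:00–13:30, 13:45–16:00, 16:45–17:30, 17:45–18:00.
Thandi ∩ Sven: 11:00–11:30, 11:45–12:00, 13:00–13:15, 16:15–17:00.
Thandi ∩ Sven ∩ Jamal: 11:00–11:30, 11:45–12:00.
Thandi ∩ Sven ∩ Jamal ∩ Quinn: 11:00–11:30, 11:45–12:00.
Thandi ∩ Sven ∩ Jamal ∩ Quinn ∩ Liang: 11:00–11:30.
Windows ≥ 75 min: (none).

none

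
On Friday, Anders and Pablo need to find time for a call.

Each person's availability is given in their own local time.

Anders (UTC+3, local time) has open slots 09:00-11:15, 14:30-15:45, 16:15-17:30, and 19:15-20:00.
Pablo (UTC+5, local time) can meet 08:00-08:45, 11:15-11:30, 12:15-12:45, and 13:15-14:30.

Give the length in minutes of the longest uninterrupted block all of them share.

30 minutes

Anders → UTC: 06:00–08:15, 11:30–12:45, 13:15–14:30, 16:15–17:00.
Pablo → UTC: 03:00–03:45, 06:15–06:30, 07:15–07:45, 08:15–09:30.
Anders ∩ Pablo: 06:15–06:30, 07:15–07:45.
Common window lengths: 15, 30 min; longest is 30.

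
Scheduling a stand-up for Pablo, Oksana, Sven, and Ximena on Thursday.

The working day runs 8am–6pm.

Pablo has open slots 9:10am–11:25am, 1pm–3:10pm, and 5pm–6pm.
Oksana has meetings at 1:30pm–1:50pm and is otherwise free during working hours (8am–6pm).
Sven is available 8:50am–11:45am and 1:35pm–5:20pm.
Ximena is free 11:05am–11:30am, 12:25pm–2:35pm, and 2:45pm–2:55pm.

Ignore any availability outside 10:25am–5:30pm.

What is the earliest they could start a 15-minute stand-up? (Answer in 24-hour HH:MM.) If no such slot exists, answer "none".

Oksana free within 08:00–18:00: 08:00–13:30, 13:50–18:00.
Pablo ∩ Oksana: 09:10–11:25, 13:00–13:30, 13:50–15:10, 17:00–18:00.
Pablo ∩ Oksana ∩ Sven: 09:10–11:25, 13:50–15:10, 17:00–17:20.
Pablo ∩ Oksana ∩ Sven ∩ Ximena: 11:05–11:25, 13:50–14:35, 14:45–14:55.
Restricted to 10:25–17:30: 11:05–11:25, 13:50–14:35, 14:45–14:55.
Windows ≥ 15 min: 11:05–11:25, 13:50–14:35.
Earliest such window starts at 11:05.

11:05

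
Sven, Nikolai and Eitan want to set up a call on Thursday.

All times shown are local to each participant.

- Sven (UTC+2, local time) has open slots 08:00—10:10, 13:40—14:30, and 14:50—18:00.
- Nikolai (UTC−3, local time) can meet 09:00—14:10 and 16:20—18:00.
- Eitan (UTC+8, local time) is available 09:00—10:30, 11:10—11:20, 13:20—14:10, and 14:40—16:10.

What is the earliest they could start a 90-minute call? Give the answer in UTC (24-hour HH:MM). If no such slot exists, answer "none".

none

Sven → UTC: 06:00–08:10, 11:40–12:30, 12:50–16:00.
Nikolai → UTC: 12:00–17:10, 19:20–21:00.
Eitan → UTC: 01:00–02:30, 03:10–03:20, 05:20–06:10, 06:40–08:10.
Sven ∩ Nikolai: 12:00–12:30, 12:50–16:00.
Sven ∩ Nikolai ∩ Eitan: (none).
Windows ≥ 90 min: (none).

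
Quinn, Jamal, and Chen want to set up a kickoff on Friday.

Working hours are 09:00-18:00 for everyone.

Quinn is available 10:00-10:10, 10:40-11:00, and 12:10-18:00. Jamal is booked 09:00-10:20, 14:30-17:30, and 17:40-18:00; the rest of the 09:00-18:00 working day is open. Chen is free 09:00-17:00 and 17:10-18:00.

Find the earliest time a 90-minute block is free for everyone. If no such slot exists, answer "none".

Jamal free within 09:00–18:00: 10:20–14:30, 17:30–17:40.
Quinn ∩ Jamal: 10:40–11:00, 12:10–14:30, 17:30–17:40.
Quinn ∩ Jamal ∩ Chen: 10:40–11:00, 12:10–14:30, 17:30–17:40.
Windows ≥ 90 min: 12:10–14:30.
Earliest such window starts at 12:10.

12:10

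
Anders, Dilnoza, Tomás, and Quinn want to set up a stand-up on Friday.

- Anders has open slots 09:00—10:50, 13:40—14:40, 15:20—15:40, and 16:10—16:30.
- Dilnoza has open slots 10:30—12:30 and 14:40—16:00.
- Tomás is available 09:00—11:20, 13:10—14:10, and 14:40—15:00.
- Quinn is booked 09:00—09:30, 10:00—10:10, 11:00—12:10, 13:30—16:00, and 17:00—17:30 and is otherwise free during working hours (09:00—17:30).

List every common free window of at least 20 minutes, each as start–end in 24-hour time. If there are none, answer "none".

Quinn free within 09:00–17:30: 09:30–10:00, 10:10–11:00, 12:10–13:30, 16:00–17:00.
Anders ∩ Dilnoza: 10:30–10:50, 15:20–15:40.
Anders ∩ Dilnoza ∩ Tomás: 10:30–10:50.
Anders ∩ Dilnoza ∩ Tomás ∩ Quinn: 10:30–10:50.
Windows ≥ 20 min: 10:30–10:50.

10:30–10:50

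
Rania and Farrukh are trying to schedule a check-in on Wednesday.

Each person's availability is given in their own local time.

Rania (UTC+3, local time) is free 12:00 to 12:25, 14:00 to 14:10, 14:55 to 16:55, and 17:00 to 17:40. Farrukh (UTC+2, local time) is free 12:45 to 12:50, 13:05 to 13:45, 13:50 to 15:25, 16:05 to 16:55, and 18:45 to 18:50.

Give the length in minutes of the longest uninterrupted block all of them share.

Rania → UTC: 09:00–09:25, 11:00–11:10, 11:55–13:55, 14:00–14:40.
Farrukh → UTC: 10:45–10:50, 11:05–11:45, 11:50–13:25, 14:05–14:55, 16:45–16:50.
Rania ∩ Farrukh: 11:05–11:10, 11:55–13:25, 14:05–14:40.
Common window lengths: 5, 90, 35 min; longest is 90.

90 minutes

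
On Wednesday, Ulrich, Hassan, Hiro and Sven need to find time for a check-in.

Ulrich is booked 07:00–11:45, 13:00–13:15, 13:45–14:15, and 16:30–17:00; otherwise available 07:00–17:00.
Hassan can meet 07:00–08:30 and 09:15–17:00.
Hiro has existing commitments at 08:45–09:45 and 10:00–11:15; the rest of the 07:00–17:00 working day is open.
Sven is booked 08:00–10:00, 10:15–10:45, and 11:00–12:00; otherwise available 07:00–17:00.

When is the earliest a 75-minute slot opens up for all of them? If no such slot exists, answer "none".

Ulrich free within 07:00–17:00: 11:45–13:00, 13:15–13:45, 14:15–16:30.
Hiro free within 07:00–17:00: 07:00–08:45, 09:45–10:00, 11:15–17:00.
Sven free within 07:00–17:00: 07:00–08:00, 10:00–10:15, 10:45–11:00, 12:00–17:00.
Ulrich ∩ Hassan: 11:45–13:00, 13:15–13:45, 14:15–16:30.
Ulrich ∩ Hassan ∩ Hiro: 11:45–13:00, 13:15–13:45, 14:15–16:30.
Ulrich ∩ Hassan ∩ Hiro ∩ Sven: 12:00–13:00, 13:15–13:45, 14:15–16:30.
Windows ≥ 75 min: 14:15–16:30.
Earliest such window starts at 14:15.

14:15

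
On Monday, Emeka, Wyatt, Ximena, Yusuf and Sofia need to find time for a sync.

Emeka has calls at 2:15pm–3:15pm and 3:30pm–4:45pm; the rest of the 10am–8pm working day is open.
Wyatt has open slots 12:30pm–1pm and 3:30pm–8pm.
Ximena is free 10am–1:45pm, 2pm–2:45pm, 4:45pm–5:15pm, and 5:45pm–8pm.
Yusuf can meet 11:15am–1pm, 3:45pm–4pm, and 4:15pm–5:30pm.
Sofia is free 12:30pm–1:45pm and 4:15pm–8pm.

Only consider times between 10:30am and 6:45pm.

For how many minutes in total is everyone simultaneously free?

Emeka free within 10:00–20:00: 10:00–14:15, 15:15–15:30, 16:45–20:00.
Emeka ∩ Wyatt: 12:30–13:00, 16:45–20:00.
Emeka ∩ Wyatt ∩ Ximena: 12:30–13:00, 16:45–17:15, 17:45–20:00.
Emeka ∩ Wyatt ∩ Ximena ∩ Yusuf: 12:30–13:00, 16:45–17:15.
Emeka ∩ Wyatt ∩ Ximena ∩ Yusuf ∩ Sofia: 12:30–13:00, 16:45–17:15.
Restricted to 10:30–18:45: 12:30–13:00, 16:45–17:15.
Total common minutes: 30 + 30 = 60.

60 minutes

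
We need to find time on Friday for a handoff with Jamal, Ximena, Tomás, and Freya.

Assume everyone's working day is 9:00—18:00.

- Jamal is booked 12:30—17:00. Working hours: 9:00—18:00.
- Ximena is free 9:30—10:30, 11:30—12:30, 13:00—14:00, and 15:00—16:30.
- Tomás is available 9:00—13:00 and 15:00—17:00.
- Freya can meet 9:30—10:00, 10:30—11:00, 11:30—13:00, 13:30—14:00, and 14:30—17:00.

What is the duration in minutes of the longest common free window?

60 minutes

Jamal free within 09:00–18:00: 09:00–12:30, 17:00–18:00.
Jamal ∩ Ximena: 09:30–10:30, 11:30–12:30.
Jamal ∩ Ximena ∩ Tomás: 09:30–10:30, 11:30–12:30.
Jamal ∩ Ximena ∩ Tomás ∩ Freya: 09:30–10:00, 11:30–12:30.
Common window lengths: 30, 60 min; longest is 60.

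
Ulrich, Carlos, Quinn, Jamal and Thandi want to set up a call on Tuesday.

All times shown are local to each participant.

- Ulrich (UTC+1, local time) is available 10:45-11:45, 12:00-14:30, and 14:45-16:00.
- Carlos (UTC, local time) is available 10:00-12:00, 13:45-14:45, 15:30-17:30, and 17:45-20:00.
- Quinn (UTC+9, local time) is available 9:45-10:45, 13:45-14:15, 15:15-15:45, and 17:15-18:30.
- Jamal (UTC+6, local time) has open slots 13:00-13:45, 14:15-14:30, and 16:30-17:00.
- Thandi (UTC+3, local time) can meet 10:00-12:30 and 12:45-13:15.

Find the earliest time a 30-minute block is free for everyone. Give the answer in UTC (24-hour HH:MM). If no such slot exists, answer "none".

Ulrich → UTC: 09:45–10:45, 11:00–13:30, 13:45–15:00.
Carlos → UTC: 10:00–12:00, 13:45–14:45, 15:30–17:30, 17:45–20:00.
Quinn → UTC: 00:45–01:45, 04:45–05:15, 06:15–06:45, 08:15–09:30.
Jamal → UTC: 07:00–07:45, 08:15–08:30, 10:30–11:00.
Thandi → UTC: 07:00–09:30, 09:45–10:15.
Ulrich ∩ Carlos: 10:00–10:45, 11:00–12:00, 13:45–14:45.
Ulrich ∩ Carlos ∩ Quinn: (none).
Ulrich ∩ Carlos ∩ Quinn ∩ Jamal: (none).
Ulrich ∩ Carlos ∩ Quinn ∩ Jamal ∩ Thandi: (none).
Windows ≥ 30 min: (none).

none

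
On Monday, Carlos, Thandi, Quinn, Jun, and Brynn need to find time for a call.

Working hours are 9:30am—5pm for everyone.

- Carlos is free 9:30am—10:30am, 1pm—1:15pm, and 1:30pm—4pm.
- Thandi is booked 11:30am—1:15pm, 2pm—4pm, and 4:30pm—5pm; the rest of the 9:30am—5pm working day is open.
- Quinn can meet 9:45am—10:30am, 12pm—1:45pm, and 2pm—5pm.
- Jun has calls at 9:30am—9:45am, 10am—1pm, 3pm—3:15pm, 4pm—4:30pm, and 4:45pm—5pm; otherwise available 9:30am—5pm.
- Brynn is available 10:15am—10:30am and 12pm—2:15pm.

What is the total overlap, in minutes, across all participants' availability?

Thandi free within 09:30–17:00: 09:30–11:30, 13:15–14:00, 16:00–16:30.
Jun free within 09:30–17:00: 09:45–10:00, 13:00–15:00, 15:15–16:00, 16:30–16:45.
Carlos ∩ Thandi: 09:30–10:30, 13:30–14:00.
Carlos ∩ Thandi ∩ Quinn: 09:45–10:30, 13:30–13:45.
Carlos ∩ Thandi ∩ Quinn ∩ Jun: 09:45–10:00, 13:30–13:45.
Carlos ∩ Thandi ∩ Quinn ∩ Jun ∩ Brynn: 13:30–13:45.
Total common minutes: 15.

15 minutes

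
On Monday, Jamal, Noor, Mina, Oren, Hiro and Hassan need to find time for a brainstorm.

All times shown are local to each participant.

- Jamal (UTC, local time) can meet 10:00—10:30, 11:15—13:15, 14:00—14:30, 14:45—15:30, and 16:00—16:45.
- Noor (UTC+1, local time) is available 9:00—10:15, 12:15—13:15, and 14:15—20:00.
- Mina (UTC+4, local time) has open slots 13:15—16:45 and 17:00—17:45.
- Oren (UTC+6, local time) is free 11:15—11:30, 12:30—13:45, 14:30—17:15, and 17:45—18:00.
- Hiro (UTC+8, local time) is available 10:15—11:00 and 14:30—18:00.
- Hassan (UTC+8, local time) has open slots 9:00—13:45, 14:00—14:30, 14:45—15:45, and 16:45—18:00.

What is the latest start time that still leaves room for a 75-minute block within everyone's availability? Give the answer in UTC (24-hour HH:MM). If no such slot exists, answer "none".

Jamal → UTC: 10:00–10:30, 11:15–13:15, 14:00–14:30, 14:45–15:30, 16:00–16:45.
Noor → UTC: 08:00–09:15, 11:15–12:15, 13:15–19:00.
Mina → UTC: 09:15–12:45, 13:00–13:45.
Oren → UTC: 05:15–05:30, 06:30–07:45, 08:30–11:15, 11:45–12:00.
Hiro → UTC: 02:15–03:00, 06:30–10:00.
Hassan → UTC: 01:00–05:45, 06:00–06:30, 06:45–07:45, 08:45–10:00.
Jamal ∩ Noor: 11:15–12:15, 14:00–14:30, 14:45–15:30, 16:00–16:45.
Jamal ∩ Noor ∩ Mina: 11:15–12:15.
Jamal ∩ Noor ∩ Mina ∩ Oren: 11:45–12:00.
Jamal ∩ Noor ∩ Mina ∩ Oren ∩ Hiro: (none).
Jamal ∩ Noor ∩ Mina ∩ Oren ∩ Hiro ∩ Hassan: (none).
Windows ≥ 75 min: (none).

none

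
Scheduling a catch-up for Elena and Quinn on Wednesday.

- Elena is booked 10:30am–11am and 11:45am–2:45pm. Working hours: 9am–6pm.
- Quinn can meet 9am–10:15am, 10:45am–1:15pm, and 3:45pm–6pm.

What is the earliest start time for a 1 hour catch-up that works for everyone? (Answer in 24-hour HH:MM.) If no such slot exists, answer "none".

Elena free within 09:00–18:00: 09:00–10:30, 11:00–11:45, 14:45–18:00.
Elena ∩ Quinn: 09:00–10:15, 11:00–11:45, 15:45–18:00.
Windows ≥ 60 min: 09:00–10:15, 15:45–18:00.
Earliest such window starts at 09:00.

09:00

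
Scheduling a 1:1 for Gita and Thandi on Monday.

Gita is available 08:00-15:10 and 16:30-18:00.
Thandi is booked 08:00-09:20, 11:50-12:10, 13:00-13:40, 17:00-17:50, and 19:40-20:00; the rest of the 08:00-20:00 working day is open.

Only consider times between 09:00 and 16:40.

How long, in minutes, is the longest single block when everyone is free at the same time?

Thandi free within 08:00–20:00: 09:20–11:50, 12:10–13:00, 13:40–17:00, 17:50–19:40.
Gita ∩ Thandi: 09:20–11:50, 12:10–13:00, 13:40–15:10, 16:30–17:00, 17:50–18:00.
Restricted to 09:00–16:40: 09:20–11:50, 12:10–13:00, 13:40–15:10, 16:30–16:40.
Common window lengths: 150, 50, 90, 10 min; longest is 150.

150 minutes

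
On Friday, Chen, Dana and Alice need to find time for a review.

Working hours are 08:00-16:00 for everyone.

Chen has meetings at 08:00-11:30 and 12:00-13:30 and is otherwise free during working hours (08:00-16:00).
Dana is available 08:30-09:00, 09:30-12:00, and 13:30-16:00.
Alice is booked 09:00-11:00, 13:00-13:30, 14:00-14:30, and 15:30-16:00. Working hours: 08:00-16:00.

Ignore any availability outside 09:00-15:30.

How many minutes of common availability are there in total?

Chen free within 08:00–16:00: 11:30–12:00, 13:30–16:00.
Alice free within 08:00–16:00: 08:00–09:00, 11:00–13:00, 13:30–14:00, 14:30–15:30.
Chen ∩ Dana: 11:30–12:00, 13:30–16:00.
Chen ∩ Dana ∩ Alice: 11:30–12:00, 13:30–14:00, 14:30–15:30.
Restricted to 09:00–15:30: 11:30–12:00, 13:30–14:00, 14:30–15:30.
Total common minutes: 30 + 30 + 60 = 120.

120 minutes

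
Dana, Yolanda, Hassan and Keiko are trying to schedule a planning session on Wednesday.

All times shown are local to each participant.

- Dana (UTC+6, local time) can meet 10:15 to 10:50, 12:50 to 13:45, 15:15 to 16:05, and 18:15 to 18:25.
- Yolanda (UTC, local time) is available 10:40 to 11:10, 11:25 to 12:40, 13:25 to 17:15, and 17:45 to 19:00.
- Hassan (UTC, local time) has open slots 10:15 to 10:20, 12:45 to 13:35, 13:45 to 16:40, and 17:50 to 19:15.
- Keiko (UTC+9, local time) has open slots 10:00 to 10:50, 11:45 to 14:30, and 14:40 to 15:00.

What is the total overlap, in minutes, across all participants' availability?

0 minutes

Dana → UTC: 04:15–04:50, 06:50–07:45, 09:15–10:05, 12:15–12:25.
Yolanda → UTC: 10:40–11:10, 11:25–12:40, 13:25–17:15, 17:45–19:00.
Hassan → UTC: 10:15–10:20, 12:45–13:35, 13:45–16:40, 17:50–19:15.
Keiko → UTC: 01:00–01:50, 02:45–05:30, 05:40–06:00.
Dana ∩ Yolanda: 12:15–12:25.
Dana ∩ Yolanda ∩ Hassan: (none).
Dana ∩ Yolanda ∩ Hassan ∩ Keiko: (none).
Total common minutes: 0.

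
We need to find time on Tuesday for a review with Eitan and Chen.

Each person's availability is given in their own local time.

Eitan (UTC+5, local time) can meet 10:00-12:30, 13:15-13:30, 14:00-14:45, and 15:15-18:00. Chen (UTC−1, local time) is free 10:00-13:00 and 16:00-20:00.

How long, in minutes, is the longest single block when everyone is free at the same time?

120 minutes

Eitan → UTC: 05:00–07:30, 08:15–08:30, 09:00–09:45, 10:15–13:00.
Chen → UTC: 11:00–14:00, 17:00–21:00.
Eitan ∩ Chen: 11:00–13:00.
Single common window of 120 minutes.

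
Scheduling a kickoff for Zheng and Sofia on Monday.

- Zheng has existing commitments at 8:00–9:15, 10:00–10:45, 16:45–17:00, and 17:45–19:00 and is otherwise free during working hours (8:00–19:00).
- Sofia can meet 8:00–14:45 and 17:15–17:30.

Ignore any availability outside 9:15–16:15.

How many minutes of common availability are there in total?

Zheng free within 08:00–19:00: 09:15–10:00, 10:45–16:45, 17:00–17:45.
Zheng ∩ Sofia: 09:15–10:00, 10:45–14:45, 17:15–17:30.
Restricted to 09:15–16:15: 09:15–10:00, 10:45–14:45.
Total common minutes: 45 + 240 = 285.

285 minutes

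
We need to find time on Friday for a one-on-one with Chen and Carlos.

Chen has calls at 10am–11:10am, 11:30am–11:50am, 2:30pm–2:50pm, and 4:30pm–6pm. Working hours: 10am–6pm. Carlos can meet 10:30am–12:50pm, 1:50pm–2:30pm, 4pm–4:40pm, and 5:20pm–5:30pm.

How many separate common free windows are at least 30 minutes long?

Chen free within 10:00–18:00: 11:10–11:30, 11:50–14:30, 14:50–16:30.
Chen ∩ Carlos: 11:10–11:30, 11:50–12:50, 13:50–14:30, 16:00–16:30.
Windows ≥ 30 min: 11:50–12:50, 13:50–14:30, 16:00–16:30.
That's 3 windows.

3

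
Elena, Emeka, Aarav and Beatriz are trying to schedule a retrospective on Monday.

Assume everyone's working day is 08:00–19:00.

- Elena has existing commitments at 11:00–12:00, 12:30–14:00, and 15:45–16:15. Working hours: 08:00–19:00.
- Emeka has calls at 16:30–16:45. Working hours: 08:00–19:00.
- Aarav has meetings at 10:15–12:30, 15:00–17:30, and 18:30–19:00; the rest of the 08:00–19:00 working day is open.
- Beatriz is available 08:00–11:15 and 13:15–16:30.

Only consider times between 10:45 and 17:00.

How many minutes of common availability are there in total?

60 minutes

Elena free within 08:00–19:00: 08:00–11:00, 12:00–12:30, 14:00–15:45, 16:15–19:00.
Emeka free within 08:00–19:00: 08:00–16:30, 16:45–19:00.
Aarav free within 08:00–19:00: 08:00–10:15, 12:30–15:00, 17:30–18:30.
Elena ∩ Emeka: 08:00–11:00, 12:00–12:30, 14:00–15:45, 16:15–16:30, 16:45–19:00.
Elena ∩ Emeka ∩ Aarav: 08:00–10:15, 14:00–15:00, 17:30–18:30.
Elena ∩ Emeka ∩ Aarav ∩ Beatriz: 08:00–10:15, 14:00–15:00.
Restricted to 10:45–17:00: 14:00–15:00.
Total common minutes: 60.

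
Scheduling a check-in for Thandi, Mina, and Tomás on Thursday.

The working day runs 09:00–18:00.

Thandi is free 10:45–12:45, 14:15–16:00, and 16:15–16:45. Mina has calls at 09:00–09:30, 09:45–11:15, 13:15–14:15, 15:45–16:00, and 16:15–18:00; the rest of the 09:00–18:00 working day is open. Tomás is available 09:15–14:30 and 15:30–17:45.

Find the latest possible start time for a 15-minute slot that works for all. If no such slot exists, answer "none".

Mina free within 09:00–18:00: 09:30–09:45, 11:15–13:15, 14:15–15:45, 16:00–16:15.
Thandi ∩ Mina: 11:15–12:45, 14:15–15:45.
Thandi ∩ Mina ∩ Tomás: 11:15–12:45, 14:15–14:30, 15:30–15:45.
Windows ≥ 15 min: 11:15–12:45, 14:15–14:30, 15:30–15:45.
Latest start in the last window 15:30–15:45 is 15:45 − 15 min = 15:30.

15:30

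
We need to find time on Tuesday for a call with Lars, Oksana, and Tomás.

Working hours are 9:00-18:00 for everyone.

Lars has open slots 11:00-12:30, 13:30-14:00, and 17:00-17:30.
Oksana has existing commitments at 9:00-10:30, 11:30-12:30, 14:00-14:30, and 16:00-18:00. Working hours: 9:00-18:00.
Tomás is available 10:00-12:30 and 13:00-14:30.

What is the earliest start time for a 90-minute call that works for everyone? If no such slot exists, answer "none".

Oksana free within 09:00–18:00: 10:30–11:30, 12:30–14:00, 14:30–16:00.
Lars ∩ Oksana: 11:00–11:30, 13:30–14:00.
Lars ∩ Oksana ∩ Tomás: 11:00–11:30, 13:30–14:00.
Windows ≥ 90 min: (none).

none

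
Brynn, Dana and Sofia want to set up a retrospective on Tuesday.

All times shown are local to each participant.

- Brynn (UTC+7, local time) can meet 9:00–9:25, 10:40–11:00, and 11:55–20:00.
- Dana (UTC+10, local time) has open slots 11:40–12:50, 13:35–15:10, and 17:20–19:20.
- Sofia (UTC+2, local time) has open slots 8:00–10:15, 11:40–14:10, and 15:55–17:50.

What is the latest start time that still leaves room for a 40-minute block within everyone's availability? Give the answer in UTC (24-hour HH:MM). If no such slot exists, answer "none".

Brynn → UTC: 02:00–02:25, 03:40–04:00, 04:55–13:00.
Dana → UTC: 01:40–02:50, 03:35–05:10, 07:20–09:20.
Sofia → UTC: 06:00–08:15, 09:40–12:10, 13:55–15:50.
Brynn ∩ Dana: 02:00–02:25, 03:40–04:00, 04:55–05:10, 07:20–09:20.
Brynn ∩ Dana ∩ Sofia: 07:20–08:15.
Windows ≥ 40 min: 07:20–08:15.
Latest start in the last window 07:20–08:15 is 08:15 − 40 min = 07:35.

07:35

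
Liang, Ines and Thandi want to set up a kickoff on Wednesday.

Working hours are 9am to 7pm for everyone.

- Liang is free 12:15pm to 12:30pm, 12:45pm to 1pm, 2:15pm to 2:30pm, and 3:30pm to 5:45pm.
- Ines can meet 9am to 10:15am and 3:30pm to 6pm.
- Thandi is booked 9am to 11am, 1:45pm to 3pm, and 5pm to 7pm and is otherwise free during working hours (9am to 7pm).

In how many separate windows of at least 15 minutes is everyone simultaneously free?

Thandi free within 09:00–19:00: 11:00–13:45, 15:00–17:00.
Liang ∩ Ines: 15:30–17:45.
Liang ∩ Ines ∩ Thandi: 15:30–17:00.
Windows ≥ 15 min: 15:30–17:00.
That's 1 window.

1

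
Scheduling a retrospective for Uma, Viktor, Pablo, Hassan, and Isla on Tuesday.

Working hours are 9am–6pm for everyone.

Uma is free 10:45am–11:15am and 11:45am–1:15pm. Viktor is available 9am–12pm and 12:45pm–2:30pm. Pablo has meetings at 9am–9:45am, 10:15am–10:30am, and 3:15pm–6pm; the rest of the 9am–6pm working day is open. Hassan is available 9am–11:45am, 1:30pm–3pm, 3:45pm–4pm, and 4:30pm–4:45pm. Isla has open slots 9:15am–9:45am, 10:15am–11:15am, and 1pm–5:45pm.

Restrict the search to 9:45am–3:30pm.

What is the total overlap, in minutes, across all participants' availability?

Pablo free within 09:00–18:00: 09:45–10:15, 10:30–15:15.
Uma ∩ Viktor: 10:45–11:15, 11:45–12:00, 12:45–13:15.
Uma ∩ Viktor ∩ Pablo: 10:45–11:15, 11:45–12:00, 12:45–13:15.
Uma ∩ Viktor ∩ Pablo ∩ Hassan: 10:45–11:15.
Uma ∩ Viktor ∩ Pablo ∩ Hassan ∩ Isla: 10:45–11:15.
Restricted to 09:45–15:30: 10:45–11:15.
Total common minutes: 30.

30 minutes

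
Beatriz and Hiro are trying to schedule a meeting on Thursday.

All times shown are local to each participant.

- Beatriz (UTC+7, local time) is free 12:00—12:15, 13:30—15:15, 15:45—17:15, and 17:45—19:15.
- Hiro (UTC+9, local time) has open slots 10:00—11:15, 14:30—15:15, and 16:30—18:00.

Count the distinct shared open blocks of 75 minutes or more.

0

Beatriz → UTC: 05:00–05:15, 06:30–08:15, 08:45–10:15, 10:45–12:15.
Hiro → UTC: 01:00–02:15, 05:30–06:15, 07:30–09:00.
Beatriz ∩ Hiro: 07:30–08:15, 08:45–09:00.
Windows ≥ 75 min: (none).
That's 0 windows.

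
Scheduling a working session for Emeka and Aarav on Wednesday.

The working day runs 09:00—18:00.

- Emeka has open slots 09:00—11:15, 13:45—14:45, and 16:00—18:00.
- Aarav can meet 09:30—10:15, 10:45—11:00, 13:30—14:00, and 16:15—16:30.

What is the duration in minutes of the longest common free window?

Emeka ∩ Aarav: 09:30–10:15, 10:45–11:00, 13:45–14:00, 16:15–16:30.
Common window lengths: 45, 15, 15, 15 min; longest is 45.

45 minutes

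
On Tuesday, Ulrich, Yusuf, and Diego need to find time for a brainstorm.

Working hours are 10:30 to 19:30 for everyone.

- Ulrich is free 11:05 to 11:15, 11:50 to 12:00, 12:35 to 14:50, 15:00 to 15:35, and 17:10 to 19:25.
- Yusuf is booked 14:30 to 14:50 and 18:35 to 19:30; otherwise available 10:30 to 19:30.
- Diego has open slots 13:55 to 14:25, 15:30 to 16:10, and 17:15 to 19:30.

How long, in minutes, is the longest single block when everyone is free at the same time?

Yusuf free within 10:30–19:30: 10:30–14:30, 14:50–18:35.
Ulrich ∩ Yusuf: 11:05–11:15, 11:50–12:00, 12:35–14:30, 15:00–15:35, 17:10–18:35.
Ulrich ∩ Yusuf ∩ Diego: 13:55–14:25, 15:30–15:35, 17:15–18:35.
Common window lengths: 30, 5, 80 min; longest is 80.

80 minutes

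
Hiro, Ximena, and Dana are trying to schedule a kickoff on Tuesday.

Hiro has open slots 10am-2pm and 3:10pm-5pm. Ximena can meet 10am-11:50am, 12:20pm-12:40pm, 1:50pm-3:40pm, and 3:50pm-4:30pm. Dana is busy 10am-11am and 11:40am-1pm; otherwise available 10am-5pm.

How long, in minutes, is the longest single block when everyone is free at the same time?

Dana free within 10:00–17:00: 11:00–11:40, 13:00–17:00.
Hiro ∩ Ximena: 10:00–11:50, 12:20–12:40, 13:50–14:00, 15:10–15:40, 15:50–16:30.
Hiro ∩ Ximena ∩ Dana: 11:00–11:40, 13:50–14:00, 15:10–15:40, 15:50–16:30.
Common window lengths: 40, 10, 30, 40 min; longest is 40.

40 minutes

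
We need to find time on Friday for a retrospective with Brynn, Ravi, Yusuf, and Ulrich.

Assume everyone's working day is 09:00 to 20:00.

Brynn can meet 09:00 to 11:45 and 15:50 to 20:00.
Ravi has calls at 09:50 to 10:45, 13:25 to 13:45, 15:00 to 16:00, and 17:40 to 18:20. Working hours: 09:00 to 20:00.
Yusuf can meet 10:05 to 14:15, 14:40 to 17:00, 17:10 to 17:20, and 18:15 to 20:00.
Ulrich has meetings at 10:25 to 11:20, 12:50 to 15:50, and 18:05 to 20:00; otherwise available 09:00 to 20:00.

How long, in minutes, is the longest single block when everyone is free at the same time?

60 minutes

Ravi free within 09:00–20:00: 09:00–09:50, 10:45–13:25, 13:45–15:00, 16:00–17:40, 18:20–20:00.
Ulrich free within 09:00–20:00: 09:00–10:25, 11:20–12:50, 15:50–18:05.
Brynn ∩ Ravi: 09:00–09:50, 10:45–11:45, 16:00–17:40, 18:20–20:00.
Brynn ∩ Ravi ∩ Yusuf: 10:45–11:45, 16:00–17:00, 17:10–17:20, 18:20–20:00.
Brynn ∩ Ravi ∩ Yusuf ∩ Ulrich: 11:20–11:45, 16:00–17:00, 17:10–17:20.
Common window lengths: 25, 60, 10 min; longest is 60.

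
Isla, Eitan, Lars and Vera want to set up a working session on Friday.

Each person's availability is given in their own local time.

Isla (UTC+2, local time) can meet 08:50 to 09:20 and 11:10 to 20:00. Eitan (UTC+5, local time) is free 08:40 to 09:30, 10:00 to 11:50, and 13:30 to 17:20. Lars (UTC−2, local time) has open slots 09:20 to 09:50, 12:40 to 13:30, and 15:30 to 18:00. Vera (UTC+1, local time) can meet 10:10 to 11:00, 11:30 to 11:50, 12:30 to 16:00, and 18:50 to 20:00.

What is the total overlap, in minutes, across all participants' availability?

Isla → UTC: 06:50–07:20, 09:10–18:00.
Eitan → UTC: 03:40–04:30, 05:00–06:50, 08:30–12:20.
Lars → UTC: 11:20–11:50, 14:40–15:30, 17:30–20:00.
Vera → UTC: 09:10–10:00, 10:30–10:50, 11:30–15:00, 17:50–19:00.
Isla ∩ Eitan: 09:10–12:20.
Isla ∩ Eitan ∩ Lars: 11:20–11:50.
Isla ∩ Eitan ∩ Lars ∩ Vera: 11:30–11:50.
Total common minutes: 20.

20 minutes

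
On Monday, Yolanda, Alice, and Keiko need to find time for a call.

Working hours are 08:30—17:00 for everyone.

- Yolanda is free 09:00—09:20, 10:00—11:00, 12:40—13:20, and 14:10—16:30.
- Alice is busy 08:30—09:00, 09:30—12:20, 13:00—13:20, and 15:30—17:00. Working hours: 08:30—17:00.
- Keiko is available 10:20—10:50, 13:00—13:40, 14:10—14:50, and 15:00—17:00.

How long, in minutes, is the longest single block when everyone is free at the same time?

40 minutes

Alice free within 08:30–17:00: 09:00–09:30, 12:20–13:00, 13:20–15:30.
Yolanda ∩ Alice: 09:00–09:20, 12:40–13:00, 14:10–15:30.
Yolanda ∩ Alice ∩ Keiko: 14:10–14:50, 15:00–15:30.
Common window lengths: 40, 30 min; longest is 40.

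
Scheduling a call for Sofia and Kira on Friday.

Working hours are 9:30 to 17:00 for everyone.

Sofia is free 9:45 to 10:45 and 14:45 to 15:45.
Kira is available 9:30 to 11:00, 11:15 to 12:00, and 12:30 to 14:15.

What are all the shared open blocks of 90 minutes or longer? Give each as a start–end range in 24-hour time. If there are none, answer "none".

Sofia ∩ Kira: 09:45–10:45.
Windows ≥ 90 min: (none).

none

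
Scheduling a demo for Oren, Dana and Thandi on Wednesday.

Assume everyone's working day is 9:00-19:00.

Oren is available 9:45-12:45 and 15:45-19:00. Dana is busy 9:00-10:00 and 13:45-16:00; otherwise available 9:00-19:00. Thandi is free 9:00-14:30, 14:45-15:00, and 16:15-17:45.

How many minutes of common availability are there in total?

Dana free within 09:00–19:00: 10:00–13:45, 16:00–19:00.
Oren ∩ Dana: 10:00–12:45, 16:00–19:00.
Oren ∩ Dana ∩ Thandi: 10:00–12:45, 16:15–17:45.
Total common minutes: 165 + 90 = 255.

255 minutes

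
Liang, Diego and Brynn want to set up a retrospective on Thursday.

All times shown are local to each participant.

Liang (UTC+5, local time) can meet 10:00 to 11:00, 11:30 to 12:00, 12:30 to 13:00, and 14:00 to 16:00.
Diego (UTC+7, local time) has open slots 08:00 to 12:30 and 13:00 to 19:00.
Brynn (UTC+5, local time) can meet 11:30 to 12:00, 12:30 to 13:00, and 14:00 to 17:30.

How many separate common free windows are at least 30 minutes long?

Liang → UTC: 05:00–06:00, 06:30–07:00, 07:30–08:00, 09:00–11:00.
Diego → UTC: 01:00–05:30, 06:00–12:00.
Brynn → UTC: 06:30–07:00, 07:30–08:00, 09:00–12:30.
Liang ∩ Diego: 05:00–05:30, 06:30–07:00, 07:30–08:00, 09:00–11:00.
Liang ∩ Diego ∩ Brynn: 06:30–07:00, 07:30–08:00, 09:00–11:00.
Windows ≥ 30 min: 06:30–07:00, 07:30–08:00, 09:00–11:00.
That's 3 windows.

3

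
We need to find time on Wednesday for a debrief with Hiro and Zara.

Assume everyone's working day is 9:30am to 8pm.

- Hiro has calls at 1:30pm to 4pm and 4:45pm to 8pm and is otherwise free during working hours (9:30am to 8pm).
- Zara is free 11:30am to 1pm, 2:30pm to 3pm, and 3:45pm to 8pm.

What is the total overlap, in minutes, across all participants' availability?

135 minutes

Hiro free within 09:30–20:00: 09:30–13:30, 16:00–16:45.
Hiro ∩ Zara: 11:30–13:00, 16:00–16:45.
Total common minutes: 90 + 45 = 135.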